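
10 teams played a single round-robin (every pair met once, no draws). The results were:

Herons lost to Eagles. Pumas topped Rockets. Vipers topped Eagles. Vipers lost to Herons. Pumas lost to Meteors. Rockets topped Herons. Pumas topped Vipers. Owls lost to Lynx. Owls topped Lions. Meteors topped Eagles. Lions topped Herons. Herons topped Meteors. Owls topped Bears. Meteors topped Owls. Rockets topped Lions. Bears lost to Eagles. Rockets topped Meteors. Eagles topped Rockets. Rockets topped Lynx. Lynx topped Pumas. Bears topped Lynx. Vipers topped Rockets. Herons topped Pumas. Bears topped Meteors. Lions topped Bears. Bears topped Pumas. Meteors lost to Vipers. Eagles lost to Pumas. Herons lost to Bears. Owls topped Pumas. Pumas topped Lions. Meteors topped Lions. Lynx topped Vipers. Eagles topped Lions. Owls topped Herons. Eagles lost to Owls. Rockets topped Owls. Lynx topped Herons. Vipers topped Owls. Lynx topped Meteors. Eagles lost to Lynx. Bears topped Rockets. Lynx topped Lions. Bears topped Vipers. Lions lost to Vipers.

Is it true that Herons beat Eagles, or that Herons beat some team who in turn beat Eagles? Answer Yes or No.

Herons did not beat Eagles directly.
Herons beat Pumas, Vipers, Meteors. Of those, Pumas beat Eagles.

Yes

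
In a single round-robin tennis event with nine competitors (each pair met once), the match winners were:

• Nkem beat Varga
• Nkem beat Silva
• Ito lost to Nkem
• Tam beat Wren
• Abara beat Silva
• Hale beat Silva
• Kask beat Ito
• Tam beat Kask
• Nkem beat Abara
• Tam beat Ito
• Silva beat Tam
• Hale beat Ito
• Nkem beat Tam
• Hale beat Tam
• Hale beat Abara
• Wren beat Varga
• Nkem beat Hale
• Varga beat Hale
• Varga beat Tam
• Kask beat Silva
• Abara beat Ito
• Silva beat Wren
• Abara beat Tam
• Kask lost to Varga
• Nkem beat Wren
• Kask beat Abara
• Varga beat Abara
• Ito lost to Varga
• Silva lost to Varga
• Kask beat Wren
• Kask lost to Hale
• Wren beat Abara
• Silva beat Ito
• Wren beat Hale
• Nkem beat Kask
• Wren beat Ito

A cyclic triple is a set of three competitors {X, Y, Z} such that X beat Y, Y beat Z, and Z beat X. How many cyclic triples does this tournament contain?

Win totals: Varga 6, Wren 4, Tam 3, Ito 0, Abara 3, Hale 5, Silva 3, Kask 4, Nkem 8.
A competitor with w wins dominates both others in C(w,2) triples; summing gives 15 + 6 + 3 + 0 + 3 + 10 + 3 + 6 + 28 = 74 transitive triples.
Total triples C(9,3) = 84, so cyclic triples = 84 − 74 = 10.

10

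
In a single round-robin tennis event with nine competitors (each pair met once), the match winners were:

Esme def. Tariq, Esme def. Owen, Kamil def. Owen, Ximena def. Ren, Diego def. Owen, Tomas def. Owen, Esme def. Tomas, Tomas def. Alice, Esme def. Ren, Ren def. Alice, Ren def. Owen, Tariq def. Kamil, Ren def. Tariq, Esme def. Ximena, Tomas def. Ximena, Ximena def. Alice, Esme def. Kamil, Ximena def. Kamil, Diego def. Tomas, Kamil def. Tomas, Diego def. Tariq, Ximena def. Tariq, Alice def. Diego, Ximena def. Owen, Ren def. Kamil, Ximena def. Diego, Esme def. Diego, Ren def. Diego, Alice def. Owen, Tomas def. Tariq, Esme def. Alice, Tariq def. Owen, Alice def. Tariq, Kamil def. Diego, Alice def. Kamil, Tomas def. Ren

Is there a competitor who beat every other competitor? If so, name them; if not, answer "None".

Esme has 8 wins out of 8 opponents — a perfect record.

Esme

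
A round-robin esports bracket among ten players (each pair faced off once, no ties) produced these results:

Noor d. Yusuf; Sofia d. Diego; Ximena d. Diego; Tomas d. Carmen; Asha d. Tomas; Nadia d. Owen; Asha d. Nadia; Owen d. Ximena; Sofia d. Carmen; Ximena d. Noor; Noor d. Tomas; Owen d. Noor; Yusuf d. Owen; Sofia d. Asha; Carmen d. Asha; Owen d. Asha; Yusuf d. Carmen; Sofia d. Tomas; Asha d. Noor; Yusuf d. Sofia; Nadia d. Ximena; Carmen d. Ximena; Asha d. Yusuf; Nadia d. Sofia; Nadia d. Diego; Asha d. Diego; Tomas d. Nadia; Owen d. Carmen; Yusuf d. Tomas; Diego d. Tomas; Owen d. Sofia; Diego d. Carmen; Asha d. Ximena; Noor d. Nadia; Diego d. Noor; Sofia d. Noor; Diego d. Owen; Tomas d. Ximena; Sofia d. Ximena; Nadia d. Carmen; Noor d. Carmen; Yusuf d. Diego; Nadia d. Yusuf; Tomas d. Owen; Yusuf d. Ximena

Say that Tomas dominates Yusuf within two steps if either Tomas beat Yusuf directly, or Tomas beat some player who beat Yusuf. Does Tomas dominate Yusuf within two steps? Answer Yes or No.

Yes

Tomas did not beat Yusuf directly.
Tomas beat Carmen, Nadia, Ximena, Owen. Of those, Nadia beat Yusuf.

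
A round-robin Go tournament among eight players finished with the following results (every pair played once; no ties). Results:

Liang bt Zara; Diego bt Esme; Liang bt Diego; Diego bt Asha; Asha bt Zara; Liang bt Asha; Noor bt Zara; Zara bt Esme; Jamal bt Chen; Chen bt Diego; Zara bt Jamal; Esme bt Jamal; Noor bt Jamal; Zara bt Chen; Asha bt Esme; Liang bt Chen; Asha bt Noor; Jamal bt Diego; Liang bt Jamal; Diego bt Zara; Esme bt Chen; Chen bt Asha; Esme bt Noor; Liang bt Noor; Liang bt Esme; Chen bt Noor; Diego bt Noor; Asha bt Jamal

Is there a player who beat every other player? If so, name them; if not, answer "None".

Liang has 7 wins out of 7 opponents — a perfect record.

Liang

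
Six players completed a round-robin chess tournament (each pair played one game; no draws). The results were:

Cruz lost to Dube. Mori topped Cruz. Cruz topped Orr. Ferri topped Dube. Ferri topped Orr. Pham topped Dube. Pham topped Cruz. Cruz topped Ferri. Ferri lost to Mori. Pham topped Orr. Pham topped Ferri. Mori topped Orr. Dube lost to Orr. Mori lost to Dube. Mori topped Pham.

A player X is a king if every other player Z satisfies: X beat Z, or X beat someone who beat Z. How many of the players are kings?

3

Dube reaches everyone (king).
Mori reaches everyone (king).
Orr cannot reach Ferri, Pham in two steps.
Cruz cannot reach Mori, Pham in two steps.
Ferri cannot reach Pham in two steps.
Pham reaches everyone (king).
Kings: Dube, Mori, Pham — 3.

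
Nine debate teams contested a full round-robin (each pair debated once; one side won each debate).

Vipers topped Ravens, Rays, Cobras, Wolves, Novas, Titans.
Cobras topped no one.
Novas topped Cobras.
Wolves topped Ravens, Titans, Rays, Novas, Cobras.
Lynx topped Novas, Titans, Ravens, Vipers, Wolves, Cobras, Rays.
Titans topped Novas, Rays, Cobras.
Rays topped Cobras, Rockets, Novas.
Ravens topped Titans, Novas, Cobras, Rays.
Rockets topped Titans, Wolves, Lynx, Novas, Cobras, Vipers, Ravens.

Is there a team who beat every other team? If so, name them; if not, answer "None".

Highest win total is Rockets with 7 (out of 8 possible).
Rockets lost to Rays, so no team went undefeated.

None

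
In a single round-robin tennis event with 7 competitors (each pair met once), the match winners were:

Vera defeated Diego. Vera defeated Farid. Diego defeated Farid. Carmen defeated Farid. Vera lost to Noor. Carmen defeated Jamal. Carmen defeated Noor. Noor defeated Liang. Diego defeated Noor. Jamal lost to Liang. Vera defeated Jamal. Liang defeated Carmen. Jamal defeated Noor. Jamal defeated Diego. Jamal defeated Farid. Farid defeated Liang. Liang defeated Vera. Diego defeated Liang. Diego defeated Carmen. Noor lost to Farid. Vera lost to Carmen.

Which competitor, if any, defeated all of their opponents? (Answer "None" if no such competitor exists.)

Highest win total is Diego with 4 (out of 6 possible).
Diego lost to Vera, Jamal, so no competitor went undefeated.

None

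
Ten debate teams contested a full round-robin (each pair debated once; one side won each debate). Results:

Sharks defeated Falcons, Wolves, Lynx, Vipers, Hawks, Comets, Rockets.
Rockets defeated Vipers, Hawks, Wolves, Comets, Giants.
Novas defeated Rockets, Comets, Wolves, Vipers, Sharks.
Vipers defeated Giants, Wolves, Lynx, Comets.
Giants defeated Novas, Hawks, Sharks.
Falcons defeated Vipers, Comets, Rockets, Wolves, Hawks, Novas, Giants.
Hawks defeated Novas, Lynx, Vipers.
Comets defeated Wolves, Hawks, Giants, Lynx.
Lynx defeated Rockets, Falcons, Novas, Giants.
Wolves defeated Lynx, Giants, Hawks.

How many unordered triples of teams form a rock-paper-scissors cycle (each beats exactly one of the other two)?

31

Win totals: Rockets 5, Giants 3, Lynx 4, Falcons 7, Comets 4, Vipers 4, Sharks 7, Novas 5, Wolves 3, Hawks 3.
A team with w wins dominates both others in C(w,2) triples; summing gives 10 + 3 + 6 + 21 + 6 + 6 + 21 + 10 + 3 + 3 = 89 transitive triples.
Total triples C(10,3) = 120, so cyclic triples = 120 − 89 = 31.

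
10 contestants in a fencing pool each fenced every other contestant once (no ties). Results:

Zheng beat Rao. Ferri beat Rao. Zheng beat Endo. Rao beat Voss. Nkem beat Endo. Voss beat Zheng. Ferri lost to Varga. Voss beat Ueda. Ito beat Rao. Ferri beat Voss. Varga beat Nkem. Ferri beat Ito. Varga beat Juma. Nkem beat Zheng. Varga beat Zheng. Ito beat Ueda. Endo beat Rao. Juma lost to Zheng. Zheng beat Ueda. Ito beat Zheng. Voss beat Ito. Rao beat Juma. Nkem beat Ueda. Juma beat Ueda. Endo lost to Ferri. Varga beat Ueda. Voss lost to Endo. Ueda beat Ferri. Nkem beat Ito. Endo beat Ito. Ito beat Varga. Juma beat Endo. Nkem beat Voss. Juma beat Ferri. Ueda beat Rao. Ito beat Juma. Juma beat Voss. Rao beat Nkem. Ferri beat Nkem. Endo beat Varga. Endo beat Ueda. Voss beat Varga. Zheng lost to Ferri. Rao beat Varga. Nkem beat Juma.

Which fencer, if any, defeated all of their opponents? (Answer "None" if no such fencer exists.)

None

Highest win total is Nkem with 6 (out of 9 possible).
Nkem lost to Varga, Rao, Ferri, so no fencer went undefeated.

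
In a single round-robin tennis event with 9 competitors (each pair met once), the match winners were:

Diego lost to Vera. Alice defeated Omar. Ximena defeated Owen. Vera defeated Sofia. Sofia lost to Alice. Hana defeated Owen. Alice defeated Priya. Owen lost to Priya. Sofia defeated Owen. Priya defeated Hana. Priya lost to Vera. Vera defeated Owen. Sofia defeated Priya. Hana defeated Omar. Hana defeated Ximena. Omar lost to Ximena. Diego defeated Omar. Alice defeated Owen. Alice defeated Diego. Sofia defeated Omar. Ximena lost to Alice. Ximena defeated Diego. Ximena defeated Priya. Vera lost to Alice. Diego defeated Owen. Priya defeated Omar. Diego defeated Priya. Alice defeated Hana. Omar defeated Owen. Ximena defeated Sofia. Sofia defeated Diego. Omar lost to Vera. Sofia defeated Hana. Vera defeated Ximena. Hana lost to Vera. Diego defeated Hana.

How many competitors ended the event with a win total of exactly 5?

Win totals: Owen 0, Hana 3, Priya 3, Sofia 5, Alice 8, Ximena 5, Diego 4, Vera 7, Omar 1.
Exactly 5: Sofia, Ximena — 2 competitors.

2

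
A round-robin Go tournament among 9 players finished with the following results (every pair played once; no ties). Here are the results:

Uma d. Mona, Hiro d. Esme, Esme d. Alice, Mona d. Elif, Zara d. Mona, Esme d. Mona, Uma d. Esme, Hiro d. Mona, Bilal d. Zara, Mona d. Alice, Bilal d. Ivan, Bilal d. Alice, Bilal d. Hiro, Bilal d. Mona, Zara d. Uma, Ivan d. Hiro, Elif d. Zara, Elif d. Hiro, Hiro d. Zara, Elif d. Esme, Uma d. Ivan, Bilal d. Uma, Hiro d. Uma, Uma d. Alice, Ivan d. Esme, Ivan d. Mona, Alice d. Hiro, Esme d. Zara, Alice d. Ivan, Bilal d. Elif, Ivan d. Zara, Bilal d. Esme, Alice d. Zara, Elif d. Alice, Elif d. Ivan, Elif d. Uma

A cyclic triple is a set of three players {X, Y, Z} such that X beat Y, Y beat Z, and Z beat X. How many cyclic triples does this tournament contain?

Win totals: Uma 4, Ivan 4, Bilal 8, Alice 3, Zara 2, Hiro 4, Esme 3, Mona 2, Elif 6.
A player with w wins dominates both others in C(w,2) triples; summing gives 6 + 6 + 28 + 3 + 1 + 6 + 3 + 1 + 15 = 69 transitive triples.
Total triples C(9,3) = 84, so cyclic triples = 84 − 69 = 15.

15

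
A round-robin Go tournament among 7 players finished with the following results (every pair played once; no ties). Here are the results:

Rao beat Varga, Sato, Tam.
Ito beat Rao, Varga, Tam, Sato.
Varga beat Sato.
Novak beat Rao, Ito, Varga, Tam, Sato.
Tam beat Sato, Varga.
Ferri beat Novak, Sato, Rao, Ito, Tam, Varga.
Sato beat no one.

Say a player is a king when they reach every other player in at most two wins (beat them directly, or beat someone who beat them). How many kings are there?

Rao cannot reach Ito, Novak, Ferri in two steps.
Ito cannot reach Novak, Ferri in two steps.
Varga cannot reach Rao, Ito, Novak, Ferri, Tam in two steps.
Sato cannot reach Rao, Ito, Varga, Novak, Ferri, Tam in two steps.
Novak cannot reach Ferri in two steps.
Ferri reaches everyone (king).
Tam cannot reach Rao, Ito, Novak, Ferri in two steps.
Kings: Ferri — 1.

1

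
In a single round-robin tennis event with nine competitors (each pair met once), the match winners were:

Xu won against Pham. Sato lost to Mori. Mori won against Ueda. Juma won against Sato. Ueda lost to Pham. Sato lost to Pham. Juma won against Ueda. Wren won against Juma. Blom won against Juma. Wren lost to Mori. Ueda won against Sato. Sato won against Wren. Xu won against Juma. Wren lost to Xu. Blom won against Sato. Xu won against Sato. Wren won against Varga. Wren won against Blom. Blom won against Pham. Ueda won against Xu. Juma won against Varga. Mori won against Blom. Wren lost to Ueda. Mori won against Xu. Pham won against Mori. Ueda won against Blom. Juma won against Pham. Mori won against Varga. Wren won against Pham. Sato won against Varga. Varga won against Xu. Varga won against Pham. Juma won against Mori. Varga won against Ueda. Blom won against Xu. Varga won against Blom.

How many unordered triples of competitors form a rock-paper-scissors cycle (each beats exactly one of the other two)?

25

Win totals: Wren 4, Juma 5, Mori 6, Ueda 4, Pham 3, Xu 4, Blom 4, Varga 4, Sato 2.
A competitor with w wins dominates both others in C(w,2) triples; summing gives 6 + 10 + 15 + 6 + 3 + 6 + 6 + 6 + 1 = 59 transitive triples.
Total triples C(9,3) = 84, so cyclic triples = 84 − 59 = 25.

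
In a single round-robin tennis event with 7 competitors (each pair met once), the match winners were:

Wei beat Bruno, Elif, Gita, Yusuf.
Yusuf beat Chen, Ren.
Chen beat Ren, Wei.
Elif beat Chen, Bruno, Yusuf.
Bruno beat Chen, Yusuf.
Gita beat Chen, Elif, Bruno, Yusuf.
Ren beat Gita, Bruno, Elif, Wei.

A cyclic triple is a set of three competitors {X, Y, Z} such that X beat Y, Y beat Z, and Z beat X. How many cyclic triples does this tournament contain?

11

Win totals: Wei 4, Gita 4, Elif 3, Ren 4, Chen 2, Yusuf 2, Bruno 2.
A competitor with w wins dominates both others in C(w,2) triples; summing gives 6 + 6 + 3 + 6 + 1 + 1 + 1 = 24 transitive triples.
Total triples C(7,3) = 35, so cyclic triples = 35 − 24 = 11.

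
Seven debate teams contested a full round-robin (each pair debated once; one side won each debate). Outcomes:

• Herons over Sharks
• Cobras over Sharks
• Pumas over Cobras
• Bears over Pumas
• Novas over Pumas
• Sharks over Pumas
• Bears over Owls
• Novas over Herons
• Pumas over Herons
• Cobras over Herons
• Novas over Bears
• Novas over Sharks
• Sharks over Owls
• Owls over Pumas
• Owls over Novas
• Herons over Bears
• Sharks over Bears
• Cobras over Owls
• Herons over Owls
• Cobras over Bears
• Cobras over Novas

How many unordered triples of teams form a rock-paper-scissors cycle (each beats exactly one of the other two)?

Win totals: Herons 3, Owls 2, Novas 4, Pumas 2, Sharks 3, Bears 2, Cobras 5.
A team with w wins dominates both others in C(w,2) triples; summing gives 3 + 1 + 6 + 1 + 3 + 1 + 10 = 25 transitive triples.
Total triples C(7,3) = 35, so cyclic triples = 35 − 25 = 10.

10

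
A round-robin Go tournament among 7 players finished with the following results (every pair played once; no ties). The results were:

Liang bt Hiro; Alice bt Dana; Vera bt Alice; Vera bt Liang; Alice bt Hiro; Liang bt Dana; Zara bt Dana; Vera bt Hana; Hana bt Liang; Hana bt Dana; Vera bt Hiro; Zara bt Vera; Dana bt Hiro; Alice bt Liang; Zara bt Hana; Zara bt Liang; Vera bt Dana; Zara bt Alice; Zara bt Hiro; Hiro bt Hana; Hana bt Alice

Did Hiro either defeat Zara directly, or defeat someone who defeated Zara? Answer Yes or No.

No

Hiro did not beat Zara directly.
Hiro beat Hana, but each of them lost to Zara. No two-step path.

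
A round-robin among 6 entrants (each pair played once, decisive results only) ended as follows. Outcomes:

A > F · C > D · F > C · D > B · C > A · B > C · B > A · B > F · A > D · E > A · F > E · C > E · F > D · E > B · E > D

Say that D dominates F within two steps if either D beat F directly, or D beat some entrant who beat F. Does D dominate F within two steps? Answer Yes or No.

D did not beat F directly.
D beat B. Of those, B beat F.

Yes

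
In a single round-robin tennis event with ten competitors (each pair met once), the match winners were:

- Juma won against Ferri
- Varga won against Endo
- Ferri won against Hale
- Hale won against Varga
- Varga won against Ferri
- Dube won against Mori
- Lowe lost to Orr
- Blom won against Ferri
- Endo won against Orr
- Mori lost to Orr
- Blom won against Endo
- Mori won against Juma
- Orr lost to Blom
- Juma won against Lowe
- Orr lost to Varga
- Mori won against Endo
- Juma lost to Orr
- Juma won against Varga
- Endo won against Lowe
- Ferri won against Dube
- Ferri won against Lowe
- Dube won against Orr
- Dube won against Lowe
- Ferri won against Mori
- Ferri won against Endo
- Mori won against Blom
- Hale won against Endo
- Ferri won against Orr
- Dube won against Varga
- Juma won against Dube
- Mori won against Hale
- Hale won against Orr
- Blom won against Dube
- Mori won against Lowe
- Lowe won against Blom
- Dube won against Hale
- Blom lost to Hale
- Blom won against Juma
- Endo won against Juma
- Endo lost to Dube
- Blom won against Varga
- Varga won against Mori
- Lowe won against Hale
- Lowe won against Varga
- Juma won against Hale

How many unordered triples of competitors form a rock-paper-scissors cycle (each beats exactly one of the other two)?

34

Win totals: Endo 3, Dube 6, Blom 6, Hale 4, Mori 5, Orr 3, Juma 5, Varga 4, Ferri 6, Lowe 3.
A competitor with w wins dominates both others in C(w,2) triples; summing gives 3 + 15 + 15 + 6 + 10 + 3 + 10 + 6 + 15 + 3 = 86 transitive triples.
Total triples C(10,3) = 120, so cyclic triples = 120 − 86 = 34.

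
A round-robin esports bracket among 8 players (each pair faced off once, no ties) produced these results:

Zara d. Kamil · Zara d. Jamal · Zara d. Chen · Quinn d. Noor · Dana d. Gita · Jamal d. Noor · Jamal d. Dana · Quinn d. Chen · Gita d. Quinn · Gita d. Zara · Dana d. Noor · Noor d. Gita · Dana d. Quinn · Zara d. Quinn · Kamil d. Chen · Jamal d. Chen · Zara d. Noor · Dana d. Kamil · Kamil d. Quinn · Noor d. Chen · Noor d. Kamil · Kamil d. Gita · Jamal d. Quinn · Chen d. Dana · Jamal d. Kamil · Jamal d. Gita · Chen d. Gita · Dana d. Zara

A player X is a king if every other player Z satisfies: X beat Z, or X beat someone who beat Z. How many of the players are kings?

3

Zara reaches everyone (king).
Chen cannot reach Jamal in two steps.
Gita cannot reach Dana in two steps.
Dana reaches everyone (king).
Kamil cannot reach Jamal in two steps.
Noor cannot reach Jamal in two steps.
Jamal reaches everyone (king).
Quinn cannot reach Zara, Jamal in two steps.
Kings: Zara, Dana, Jamal — 3.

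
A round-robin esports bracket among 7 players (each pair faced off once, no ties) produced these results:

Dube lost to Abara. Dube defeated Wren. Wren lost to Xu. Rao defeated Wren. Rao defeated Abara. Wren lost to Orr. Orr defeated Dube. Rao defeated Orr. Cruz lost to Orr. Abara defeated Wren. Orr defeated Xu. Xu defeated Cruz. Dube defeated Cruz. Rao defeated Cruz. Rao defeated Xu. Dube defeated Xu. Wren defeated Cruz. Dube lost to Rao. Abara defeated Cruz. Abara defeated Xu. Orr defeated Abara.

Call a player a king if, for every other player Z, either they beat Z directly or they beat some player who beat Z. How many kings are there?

Cruz cannot reach Xu, Rao, Abara, Orr, Wren, Dube in two steps.
Xu cannot reach Rao, Abara, Orr, Dube in two steps.
Rao reaches everyone (king).
Abara cannot reach Rao, Orr in two steps.
Orr cannot reach Rao in two steps.
Wren cannot reach Xu, Rao, Abara, Orr, Dube in two steps.
Dube cannot reach Rao, Abara, Orr in two steps.
Kings: Rao — 1.

1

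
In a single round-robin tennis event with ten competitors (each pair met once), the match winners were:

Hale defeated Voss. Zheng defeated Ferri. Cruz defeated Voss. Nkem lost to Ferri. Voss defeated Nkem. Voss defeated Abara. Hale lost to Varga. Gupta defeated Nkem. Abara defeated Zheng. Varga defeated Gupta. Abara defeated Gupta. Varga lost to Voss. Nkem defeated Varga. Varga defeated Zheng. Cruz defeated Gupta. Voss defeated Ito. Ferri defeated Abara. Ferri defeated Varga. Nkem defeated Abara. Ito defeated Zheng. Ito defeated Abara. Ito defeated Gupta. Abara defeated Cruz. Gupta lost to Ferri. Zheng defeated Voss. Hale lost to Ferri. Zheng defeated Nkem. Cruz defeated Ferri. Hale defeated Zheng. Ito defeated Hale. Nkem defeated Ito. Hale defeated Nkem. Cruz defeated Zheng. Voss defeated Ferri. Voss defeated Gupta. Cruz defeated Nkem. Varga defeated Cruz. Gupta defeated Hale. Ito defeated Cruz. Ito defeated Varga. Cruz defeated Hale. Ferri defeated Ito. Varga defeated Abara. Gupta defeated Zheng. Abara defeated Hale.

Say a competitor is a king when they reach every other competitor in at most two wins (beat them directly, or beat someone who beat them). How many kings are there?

Hale cannot reach Cruz in two steps.
Zheng cannot reach Cruz in two steps.
Voss reaches everyone (king).
Nkem cannot reach Voss, Ferri in two steps.
Varga cannot reach Ito in two steps.
Abara cannot reach Varga, Ito in two steps.
Cruz reaches everyone (king).
Ito reaches everyone (king).
Gupta cannot reach Cruz in two steps.
Ferri reaches everyone (king).
Kings: Voss, Cruz, Ito, Ferri — 4.

4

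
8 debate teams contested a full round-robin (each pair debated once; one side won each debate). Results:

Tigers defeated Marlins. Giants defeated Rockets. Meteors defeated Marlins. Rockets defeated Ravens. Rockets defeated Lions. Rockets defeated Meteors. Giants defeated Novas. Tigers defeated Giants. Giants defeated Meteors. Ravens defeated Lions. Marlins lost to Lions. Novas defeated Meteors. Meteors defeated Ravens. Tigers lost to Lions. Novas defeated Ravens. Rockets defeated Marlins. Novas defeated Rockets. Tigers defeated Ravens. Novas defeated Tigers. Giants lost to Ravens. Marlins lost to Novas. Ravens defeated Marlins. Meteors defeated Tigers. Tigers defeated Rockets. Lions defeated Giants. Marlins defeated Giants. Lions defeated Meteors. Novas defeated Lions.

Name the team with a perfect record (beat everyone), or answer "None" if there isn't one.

None

Highest win total is Novas with 6 (out of 7 possible).
Novas lost to Giants, so no team went undefeated.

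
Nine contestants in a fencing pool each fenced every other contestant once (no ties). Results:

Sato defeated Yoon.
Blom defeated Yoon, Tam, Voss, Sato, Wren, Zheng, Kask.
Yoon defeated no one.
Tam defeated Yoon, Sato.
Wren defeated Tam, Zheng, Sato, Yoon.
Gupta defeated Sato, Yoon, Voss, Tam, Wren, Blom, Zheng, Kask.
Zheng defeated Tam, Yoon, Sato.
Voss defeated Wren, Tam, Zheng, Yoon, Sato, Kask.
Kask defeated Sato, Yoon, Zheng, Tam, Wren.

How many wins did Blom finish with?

Blom's results: beat Yoon, Zheng, Voss, Sato, Tam, Kask, Wren; lost to Gupta.
That is 7 wins.

7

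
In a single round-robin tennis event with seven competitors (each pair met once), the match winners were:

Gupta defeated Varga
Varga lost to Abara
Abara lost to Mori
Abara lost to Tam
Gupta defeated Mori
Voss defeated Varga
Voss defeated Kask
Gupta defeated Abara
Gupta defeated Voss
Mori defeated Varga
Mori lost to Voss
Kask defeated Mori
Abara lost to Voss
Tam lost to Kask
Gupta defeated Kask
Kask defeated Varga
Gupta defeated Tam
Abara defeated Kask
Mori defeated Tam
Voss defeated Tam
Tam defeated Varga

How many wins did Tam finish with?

Tam's results: beat Abara, Varga; lost to Mori, Gupta, Voss, Kask.
That is 2 wins.

2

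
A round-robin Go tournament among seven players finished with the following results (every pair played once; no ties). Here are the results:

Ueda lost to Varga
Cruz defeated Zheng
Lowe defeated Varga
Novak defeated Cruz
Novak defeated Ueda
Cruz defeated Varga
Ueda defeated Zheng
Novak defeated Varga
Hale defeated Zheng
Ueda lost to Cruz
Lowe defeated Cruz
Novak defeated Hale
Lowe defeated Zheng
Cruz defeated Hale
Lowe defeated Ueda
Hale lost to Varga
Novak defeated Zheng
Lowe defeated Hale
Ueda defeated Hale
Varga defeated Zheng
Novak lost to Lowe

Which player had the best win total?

Win totals: Hale 1, Novak 5, Varga 3, Zheng 0, Ueda 2, Lowe 6, Cruz 4.
Lowe leads with 6 wins (next highest: 5).

Lowe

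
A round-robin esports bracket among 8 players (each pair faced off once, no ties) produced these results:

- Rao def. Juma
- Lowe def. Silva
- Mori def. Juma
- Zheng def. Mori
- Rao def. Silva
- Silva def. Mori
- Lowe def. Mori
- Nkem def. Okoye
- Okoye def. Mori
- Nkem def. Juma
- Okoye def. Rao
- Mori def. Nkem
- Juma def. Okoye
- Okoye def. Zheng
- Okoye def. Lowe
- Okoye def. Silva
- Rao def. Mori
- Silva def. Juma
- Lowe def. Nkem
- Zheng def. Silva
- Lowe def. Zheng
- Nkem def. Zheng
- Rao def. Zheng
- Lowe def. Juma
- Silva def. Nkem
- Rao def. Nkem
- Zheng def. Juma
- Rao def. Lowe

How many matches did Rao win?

6

Rao's results: beat Zheng, Silva, Lowe, Mori, Nkem, Juma; lost to Okoye.
That is 6 wins.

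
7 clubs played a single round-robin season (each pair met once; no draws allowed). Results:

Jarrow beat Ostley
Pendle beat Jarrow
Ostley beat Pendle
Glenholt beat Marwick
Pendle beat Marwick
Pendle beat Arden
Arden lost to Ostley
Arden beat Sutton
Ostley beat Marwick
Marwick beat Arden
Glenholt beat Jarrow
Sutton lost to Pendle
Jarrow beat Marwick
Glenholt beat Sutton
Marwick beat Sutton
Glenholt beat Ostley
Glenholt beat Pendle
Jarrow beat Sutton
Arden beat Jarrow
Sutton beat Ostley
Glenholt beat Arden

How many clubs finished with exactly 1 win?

1

Win totals: Sutton 1, Pendle 4, Ostley 3, Arden 2, Glenholt 6, Jarrow 3, Marwick 2.
Exactly 1: Sutton — 1 club.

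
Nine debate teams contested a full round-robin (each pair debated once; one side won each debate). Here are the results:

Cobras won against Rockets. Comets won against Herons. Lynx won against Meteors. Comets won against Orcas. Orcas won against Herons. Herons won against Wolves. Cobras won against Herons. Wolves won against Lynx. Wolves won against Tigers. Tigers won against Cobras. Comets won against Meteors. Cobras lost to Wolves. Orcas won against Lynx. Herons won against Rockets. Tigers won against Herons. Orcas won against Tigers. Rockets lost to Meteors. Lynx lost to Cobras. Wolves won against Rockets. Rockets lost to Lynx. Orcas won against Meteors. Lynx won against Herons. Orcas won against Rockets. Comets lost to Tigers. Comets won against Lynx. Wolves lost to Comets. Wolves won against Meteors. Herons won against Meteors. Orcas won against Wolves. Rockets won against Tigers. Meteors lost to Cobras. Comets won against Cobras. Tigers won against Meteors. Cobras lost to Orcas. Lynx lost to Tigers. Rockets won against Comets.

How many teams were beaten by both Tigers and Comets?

Tigers beat: Cobras, Comets, Lynx, Herons, Meteors.
Comets beat: Orcas, Cobras, Lynx, Herons, Wolves, Meteors.
Both beat: Cobras, Lynx, Herons, Meteors — 4.

4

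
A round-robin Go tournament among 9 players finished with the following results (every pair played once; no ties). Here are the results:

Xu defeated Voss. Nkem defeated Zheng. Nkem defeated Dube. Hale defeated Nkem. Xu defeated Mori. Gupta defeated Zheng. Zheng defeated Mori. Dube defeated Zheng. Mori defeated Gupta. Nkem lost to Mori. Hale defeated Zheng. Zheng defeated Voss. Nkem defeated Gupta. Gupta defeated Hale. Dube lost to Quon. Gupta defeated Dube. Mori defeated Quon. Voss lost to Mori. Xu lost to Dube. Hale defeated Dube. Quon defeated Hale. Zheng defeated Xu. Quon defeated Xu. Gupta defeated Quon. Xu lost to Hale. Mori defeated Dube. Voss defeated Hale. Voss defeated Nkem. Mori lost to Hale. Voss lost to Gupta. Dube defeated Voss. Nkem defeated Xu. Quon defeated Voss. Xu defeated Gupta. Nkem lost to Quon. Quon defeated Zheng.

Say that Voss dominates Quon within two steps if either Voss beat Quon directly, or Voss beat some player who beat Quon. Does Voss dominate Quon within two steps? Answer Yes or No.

Voss did not beat Quon directly.
Voss beat Nkem, Hale, but each of them lost to Quon. No two-step path.

No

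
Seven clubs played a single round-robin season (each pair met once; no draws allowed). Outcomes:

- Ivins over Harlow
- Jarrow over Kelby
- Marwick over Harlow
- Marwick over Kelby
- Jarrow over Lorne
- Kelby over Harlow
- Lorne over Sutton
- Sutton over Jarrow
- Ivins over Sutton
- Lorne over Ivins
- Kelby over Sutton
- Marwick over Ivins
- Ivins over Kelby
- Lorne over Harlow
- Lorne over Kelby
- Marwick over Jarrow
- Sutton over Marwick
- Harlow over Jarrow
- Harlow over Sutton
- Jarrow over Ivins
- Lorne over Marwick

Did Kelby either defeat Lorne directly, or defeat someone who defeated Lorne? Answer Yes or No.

No

Kelby did not beat Lorne directly.
Kelby beat Harlow, Sutton, but each of them lost to Lorne. No two-step path.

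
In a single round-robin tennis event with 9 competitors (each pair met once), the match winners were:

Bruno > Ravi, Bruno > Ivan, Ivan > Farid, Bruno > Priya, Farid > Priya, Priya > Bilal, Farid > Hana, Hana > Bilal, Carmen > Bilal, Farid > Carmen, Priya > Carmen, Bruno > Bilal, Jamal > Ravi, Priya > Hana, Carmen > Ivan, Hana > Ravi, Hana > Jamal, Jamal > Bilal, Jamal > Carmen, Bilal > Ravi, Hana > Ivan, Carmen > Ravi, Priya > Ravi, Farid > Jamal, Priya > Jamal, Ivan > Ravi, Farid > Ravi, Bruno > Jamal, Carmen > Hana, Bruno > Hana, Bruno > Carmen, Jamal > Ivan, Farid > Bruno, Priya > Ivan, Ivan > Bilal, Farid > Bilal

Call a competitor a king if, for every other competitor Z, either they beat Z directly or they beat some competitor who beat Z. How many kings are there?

Ivan reaches everyone (king).
Hana cannot reach Priya, Bruno in two steps.
Bilal cannot reach Ivan, Hana, Carmen, Jamal, Priya, Farid, Bruno in two steps.
Carmen cannot reach Priya, Bruno in two steps.
Jamal cannot reach Priya, Bruno in two steps.
Priya cannot reach Bruno in two steps.
Ravi cannot reach Ivan, Hana, Bilal, Carmen, Jamal, Priya, Farid, Bruno in two steps.
Farid reaches everyone (king).
Bruno reaches everyone (king).
Kings: Ivan, Farid, Bruno — 3.

3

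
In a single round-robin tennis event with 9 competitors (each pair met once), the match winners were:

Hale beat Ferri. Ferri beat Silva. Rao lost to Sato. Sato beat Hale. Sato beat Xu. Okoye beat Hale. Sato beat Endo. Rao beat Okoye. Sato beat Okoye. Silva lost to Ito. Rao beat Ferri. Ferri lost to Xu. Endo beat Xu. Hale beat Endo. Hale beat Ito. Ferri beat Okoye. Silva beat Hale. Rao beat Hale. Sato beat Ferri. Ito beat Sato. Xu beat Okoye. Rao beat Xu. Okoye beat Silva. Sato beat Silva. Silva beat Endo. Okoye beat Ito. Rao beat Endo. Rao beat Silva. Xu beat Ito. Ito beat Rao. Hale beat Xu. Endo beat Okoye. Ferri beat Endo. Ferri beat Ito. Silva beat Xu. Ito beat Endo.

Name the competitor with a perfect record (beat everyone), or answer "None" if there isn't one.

None

Highest win total is Sato with 7 (out of 8 possible).
Sato lost to Ito, so no competitor went undefeated.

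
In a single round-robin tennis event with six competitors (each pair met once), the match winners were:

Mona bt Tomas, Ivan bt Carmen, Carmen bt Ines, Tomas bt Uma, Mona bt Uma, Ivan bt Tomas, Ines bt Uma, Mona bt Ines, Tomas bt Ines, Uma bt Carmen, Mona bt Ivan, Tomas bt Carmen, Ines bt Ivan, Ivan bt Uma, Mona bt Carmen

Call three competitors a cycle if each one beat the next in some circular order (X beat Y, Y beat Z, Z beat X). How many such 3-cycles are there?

Win totals: Carmen 1, Ines 2, Tomas 3, Uma 1, Ivan 3, Mona 5.
A competitor with w wins dominates both others in C(w,2) triples; summing gives 0 + 1 + 3 + 0 + 3 + 10 = 17 transitive triples.
Total triples C(6,3) = 20, so cyclic triples = 20 − 17 = 3.

3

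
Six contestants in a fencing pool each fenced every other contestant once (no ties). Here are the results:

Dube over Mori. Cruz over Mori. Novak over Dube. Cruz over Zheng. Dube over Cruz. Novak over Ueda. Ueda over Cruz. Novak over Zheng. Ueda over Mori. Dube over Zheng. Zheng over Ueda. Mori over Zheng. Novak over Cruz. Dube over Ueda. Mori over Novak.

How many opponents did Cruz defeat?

2

Cruz's results: beat Zheng, Mori; lost to Dube, Novak, Ueda.
That is 2 wins.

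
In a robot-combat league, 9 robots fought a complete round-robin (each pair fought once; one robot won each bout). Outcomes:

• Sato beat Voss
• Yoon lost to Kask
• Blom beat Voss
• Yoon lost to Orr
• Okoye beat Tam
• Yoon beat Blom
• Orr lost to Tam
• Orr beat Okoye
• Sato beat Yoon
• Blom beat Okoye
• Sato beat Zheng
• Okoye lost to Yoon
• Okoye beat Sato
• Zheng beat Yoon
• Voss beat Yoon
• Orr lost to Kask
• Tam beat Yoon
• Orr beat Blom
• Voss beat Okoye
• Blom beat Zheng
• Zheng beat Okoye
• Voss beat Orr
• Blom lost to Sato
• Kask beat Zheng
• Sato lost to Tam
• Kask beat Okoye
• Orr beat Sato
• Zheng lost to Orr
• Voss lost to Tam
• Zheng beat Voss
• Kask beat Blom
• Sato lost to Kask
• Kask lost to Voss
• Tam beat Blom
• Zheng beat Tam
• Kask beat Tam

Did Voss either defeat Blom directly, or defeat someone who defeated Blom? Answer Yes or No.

Voss did not beat Blom directly.
Voss beat Yoon, Orr, Kask, Okoye. Of those, Yoon beat Blom.

Yes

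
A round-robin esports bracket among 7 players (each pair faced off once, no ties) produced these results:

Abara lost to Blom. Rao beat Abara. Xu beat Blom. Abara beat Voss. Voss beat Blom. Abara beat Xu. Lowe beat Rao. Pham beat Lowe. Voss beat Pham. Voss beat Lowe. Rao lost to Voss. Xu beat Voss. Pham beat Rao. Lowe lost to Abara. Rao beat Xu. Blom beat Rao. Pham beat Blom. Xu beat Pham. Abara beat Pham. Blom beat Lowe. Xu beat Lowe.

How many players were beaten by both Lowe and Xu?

0

Lowe beat: Rao.
Xu beat: Lowe, Pham, Voss, Blom.
No one was beaten by both.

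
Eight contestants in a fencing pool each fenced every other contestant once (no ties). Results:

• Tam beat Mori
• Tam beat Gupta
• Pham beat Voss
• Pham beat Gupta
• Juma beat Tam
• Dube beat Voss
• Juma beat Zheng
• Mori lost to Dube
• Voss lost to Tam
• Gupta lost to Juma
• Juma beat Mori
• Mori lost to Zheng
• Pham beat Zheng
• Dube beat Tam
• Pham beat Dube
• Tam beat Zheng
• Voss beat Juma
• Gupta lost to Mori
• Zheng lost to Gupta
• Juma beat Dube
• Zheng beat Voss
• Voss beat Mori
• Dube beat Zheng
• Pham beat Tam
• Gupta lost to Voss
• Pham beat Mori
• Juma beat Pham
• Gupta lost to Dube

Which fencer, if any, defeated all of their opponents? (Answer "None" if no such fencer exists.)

None

Highest win total is Pham with 6 (out of 7 possible).
Pham lost to Juma, so no fencer went undefeated.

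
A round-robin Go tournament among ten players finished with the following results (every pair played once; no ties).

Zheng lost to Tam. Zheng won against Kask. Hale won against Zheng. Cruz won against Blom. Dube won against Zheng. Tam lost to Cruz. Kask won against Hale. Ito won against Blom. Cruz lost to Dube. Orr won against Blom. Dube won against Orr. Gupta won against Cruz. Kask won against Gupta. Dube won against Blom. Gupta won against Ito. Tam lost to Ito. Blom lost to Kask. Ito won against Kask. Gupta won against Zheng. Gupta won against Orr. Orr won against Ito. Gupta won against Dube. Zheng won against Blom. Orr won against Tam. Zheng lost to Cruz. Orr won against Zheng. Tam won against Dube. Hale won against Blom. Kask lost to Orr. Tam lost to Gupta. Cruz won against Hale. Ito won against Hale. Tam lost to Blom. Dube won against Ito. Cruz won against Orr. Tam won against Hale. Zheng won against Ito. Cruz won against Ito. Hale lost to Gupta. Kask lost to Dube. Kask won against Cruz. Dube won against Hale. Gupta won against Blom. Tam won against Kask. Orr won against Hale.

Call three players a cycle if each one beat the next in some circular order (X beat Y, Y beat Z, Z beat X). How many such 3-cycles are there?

Win totals: Ito 4, Hale 2, Kask 4, Gupta 8, Cruz 6, Blom 1, Zheng 3, Orr 6, Dube 7, Tam 4.
A player with w wins dominates both others in C(w,2) triples; summing gives 6 + 1 + 6 + 28 + 15 + 0 + 3 + 15 + 21 + 6 = 101 transitive triples.
Total triples C(10,3) = 120, so cyclic triples = 120 − 101 = 19.

19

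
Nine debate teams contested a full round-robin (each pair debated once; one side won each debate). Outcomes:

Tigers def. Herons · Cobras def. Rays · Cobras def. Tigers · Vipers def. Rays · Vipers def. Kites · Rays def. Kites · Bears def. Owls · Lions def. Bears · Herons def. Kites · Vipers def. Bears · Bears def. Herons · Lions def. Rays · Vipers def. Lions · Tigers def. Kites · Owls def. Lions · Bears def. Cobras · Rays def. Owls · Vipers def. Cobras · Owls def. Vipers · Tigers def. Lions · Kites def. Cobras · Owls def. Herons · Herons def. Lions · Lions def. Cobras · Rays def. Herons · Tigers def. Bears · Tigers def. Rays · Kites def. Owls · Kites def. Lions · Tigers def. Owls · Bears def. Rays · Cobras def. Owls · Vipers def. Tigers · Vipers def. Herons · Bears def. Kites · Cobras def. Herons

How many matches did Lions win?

Lions' results: beat Rays, Bears, Cobras; lost to Vipers, Kites, Tigers, Owls, Herons.
That is 3 wins.

3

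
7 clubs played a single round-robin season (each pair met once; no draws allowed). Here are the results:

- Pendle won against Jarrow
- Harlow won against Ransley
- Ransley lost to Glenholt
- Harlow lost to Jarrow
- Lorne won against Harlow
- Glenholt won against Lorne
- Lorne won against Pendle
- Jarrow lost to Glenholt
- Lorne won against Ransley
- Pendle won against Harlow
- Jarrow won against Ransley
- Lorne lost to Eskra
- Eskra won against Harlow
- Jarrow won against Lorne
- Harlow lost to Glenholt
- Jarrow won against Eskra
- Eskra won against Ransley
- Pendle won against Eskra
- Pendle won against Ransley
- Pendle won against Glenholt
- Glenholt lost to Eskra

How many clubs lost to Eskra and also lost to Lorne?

2

Eskra beat: Ransley, Lorne, Glenholt, Harlow.
Lorne beat: Ransley, Harlow, Pendle.
Both beat: Ransley, Harlow — 2.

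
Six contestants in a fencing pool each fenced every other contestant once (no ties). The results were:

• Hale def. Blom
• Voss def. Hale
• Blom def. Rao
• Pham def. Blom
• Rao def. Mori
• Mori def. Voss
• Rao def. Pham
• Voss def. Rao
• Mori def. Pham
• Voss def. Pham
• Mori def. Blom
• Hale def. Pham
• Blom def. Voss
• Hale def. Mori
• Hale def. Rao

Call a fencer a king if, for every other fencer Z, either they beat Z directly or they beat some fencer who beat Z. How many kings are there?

Rao cannot reach Hale in two steps.
Pham cannot reach Hale, Mori in two steps.
Blom reaches everyone (king).
Hale reaches everyone (king).
Voss reaches everyone (king).
Mori reaches everyone (king).
Kings: Blom, Hale, Voss, Mori — 4.

4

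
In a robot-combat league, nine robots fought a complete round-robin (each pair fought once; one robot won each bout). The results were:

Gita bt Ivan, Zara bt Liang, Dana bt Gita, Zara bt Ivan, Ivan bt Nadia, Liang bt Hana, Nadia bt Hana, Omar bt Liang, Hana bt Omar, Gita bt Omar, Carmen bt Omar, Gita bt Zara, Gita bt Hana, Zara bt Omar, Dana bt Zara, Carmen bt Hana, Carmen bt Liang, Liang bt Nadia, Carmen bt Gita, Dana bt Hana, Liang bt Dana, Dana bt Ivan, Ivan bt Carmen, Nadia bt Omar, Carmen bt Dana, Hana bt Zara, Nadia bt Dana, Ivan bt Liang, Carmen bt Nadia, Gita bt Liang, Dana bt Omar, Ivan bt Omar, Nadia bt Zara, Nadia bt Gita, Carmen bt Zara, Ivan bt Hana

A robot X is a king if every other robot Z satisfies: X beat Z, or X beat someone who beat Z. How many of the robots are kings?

4

Dana reaches everyone (king).
Omar cannot reach Ivan, Gita, Zara, Carmen in two steps.
Liang cannot reach Carmen in two steps.
Hana cannot reach Dana, Gita, Carmen, Nadia in two steps.
Ivan reaches everyone (king).
Gita reaches everyone (king).
Zara cannot reach Gita in two steps.
Carmen reaches everyone (king).
Nadia cannot reach Carmen in two steps.
Kings: Dana, Ivan, Gita, Carmen — 4.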